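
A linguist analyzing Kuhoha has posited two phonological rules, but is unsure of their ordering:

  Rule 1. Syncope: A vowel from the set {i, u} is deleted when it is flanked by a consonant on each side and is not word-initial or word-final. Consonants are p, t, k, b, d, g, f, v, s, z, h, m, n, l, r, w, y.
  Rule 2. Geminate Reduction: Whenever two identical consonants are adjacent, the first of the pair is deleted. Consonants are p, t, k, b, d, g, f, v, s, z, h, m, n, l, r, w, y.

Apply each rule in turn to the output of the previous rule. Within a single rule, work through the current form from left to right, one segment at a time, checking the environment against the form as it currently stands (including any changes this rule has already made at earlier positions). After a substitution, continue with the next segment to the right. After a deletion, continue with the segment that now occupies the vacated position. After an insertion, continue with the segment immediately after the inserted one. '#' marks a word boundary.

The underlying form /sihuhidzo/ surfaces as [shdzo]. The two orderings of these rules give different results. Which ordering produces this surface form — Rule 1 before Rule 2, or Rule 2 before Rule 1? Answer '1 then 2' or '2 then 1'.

1 then 2

Order 1 then 2:
  1 Syncope: [sihuhidzo] → [shhdzo]
  2 Geminate Reduction: [shhdzo] → [shdzo]
  result: [shdzo]
Order 2 then 1:
  2 Geminate Reduction: no change — [sihuhidzo]
  1 Syncope: [sihuhidzo] → [shhdzo]
  result: [shhdzo]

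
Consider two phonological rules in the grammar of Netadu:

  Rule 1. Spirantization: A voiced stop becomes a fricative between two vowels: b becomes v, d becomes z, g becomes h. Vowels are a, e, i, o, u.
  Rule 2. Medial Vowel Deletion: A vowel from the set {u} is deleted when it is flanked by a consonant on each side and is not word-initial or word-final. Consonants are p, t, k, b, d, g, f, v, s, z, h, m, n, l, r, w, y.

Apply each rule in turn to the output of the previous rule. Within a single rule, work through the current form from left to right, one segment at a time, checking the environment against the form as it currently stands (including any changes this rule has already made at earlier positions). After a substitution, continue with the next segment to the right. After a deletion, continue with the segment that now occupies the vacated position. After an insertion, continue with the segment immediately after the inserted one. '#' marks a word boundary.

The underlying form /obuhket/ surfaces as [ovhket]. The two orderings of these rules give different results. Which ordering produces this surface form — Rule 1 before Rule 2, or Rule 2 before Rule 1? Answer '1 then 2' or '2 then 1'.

Order 1 then 2:
  1 Spirantization: [obuhket] → [ovuhket]
  2 Medial Vowel Deletion: [ovuhket] → [ovhket]
  result: [ovhket]
Order 2 then 1:
  2 Medial Vowel Deletion: [obuhket] → [obhket]
  1 Spirantization: no change — [obhket]
  result: [obhket]

1 then 2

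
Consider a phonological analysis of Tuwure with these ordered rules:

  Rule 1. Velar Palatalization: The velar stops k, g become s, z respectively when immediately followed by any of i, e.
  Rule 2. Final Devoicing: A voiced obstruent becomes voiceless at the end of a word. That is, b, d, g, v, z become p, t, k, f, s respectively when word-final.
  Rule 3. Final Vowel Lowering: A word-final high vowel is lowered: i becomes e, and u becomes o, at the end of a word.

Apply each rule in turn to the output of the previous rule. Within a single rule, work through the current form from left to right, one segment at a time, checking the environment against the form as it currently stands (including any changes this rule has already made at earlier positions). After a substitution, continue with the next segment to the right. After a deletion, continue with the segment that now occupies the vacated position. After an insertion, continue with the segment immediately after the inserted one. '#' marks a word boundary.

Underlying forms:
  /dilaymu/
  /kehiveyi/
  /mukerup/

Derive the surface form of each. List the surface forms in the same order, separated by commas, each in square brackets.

/dilaymu/:
  Rule 1 Velar Palatalization: no change — [dilaymu]
  Rule 2 Final Devoicing: no change — [dilaymu]
  Rule 3 Final Vowel Lowering: [dilaymu] → [dilaymo]
/kehiveyi/:
  Rule 1 Velar Palatalization: [kehiveyi] → [sehiveyi]
  Rule 2 Final Devoicing: no change — [sehiveyi]
  Rule 3 Final Vowel Lowering: [sehiveyi] → [sehiveye]
/mukerup/:
  Rule 1 Velar Palatalization: [mukerup] → [muserup]
  Rule 2 Final Devoicing: no change — [muserup]
  Rule 3 Final Vowel Lowering: no change — [muserup]

[dilaymo], [sehiveye], [muserup]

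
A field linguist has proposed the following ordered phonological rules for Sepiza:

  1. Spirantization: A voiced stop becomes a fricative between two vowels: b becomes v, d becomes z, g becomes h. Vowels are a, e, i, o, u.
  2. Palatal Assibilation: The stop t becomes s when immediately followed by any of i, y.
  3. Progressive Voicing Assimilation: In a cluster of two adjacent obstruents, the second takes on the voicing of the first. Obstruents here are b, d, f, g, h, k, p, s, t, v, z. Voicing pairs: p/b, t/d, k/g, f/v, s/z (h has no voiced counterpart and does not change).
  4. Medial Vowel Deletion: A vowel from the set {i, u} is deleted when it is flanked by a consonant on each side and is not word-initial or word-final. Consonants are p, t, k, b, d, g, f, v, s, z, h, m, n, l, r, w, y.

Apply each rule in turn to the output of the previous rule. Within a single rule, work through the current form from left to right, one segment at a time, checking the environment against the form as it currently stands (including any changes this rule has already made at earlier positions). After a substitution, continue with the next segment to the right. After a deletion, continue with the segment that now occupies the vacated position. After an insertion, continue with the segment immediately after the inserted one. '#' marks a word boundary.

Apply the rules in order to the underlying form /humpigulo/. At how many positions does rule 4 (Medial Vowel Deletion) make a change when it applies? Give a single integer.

3

1 Spirantization: [humpigulo] → [humpihulo]
2 Palatal Assibilation: no change — [humpihulo]
3 Progressive Voicing Assimilation: no change — [humpihulo]
4 Medial Vowel Deletion: [humpihulo] → [hmphlo]
Rule 4 changed 3 position(s).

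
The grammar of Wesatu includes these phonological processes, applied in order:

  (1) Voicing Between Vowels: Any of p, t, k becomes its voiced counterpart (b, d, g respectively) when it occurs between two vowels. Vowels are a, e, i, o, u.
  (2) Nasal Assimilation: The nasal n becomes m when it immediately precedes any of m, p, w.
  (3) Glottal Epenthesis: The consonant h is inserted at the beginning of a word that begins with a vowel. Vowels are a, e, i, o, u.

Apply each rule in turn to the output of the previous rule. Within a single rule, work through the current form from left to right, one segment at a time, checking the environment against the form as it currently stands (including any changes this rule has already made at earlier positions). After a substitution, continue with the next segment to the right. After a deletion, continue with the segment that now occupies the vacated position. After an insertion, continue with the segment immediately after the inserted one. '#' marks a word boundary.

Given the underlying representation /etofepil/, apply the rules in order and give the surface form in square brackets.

(1) Voicing Between Vowels: [etofepil] → [edofebil]
(2) Nasal Assimilation: no change — [edofebil]
(3) Glottal Epenthesis: [edofebil] → [hedofebil]

[hedofebil]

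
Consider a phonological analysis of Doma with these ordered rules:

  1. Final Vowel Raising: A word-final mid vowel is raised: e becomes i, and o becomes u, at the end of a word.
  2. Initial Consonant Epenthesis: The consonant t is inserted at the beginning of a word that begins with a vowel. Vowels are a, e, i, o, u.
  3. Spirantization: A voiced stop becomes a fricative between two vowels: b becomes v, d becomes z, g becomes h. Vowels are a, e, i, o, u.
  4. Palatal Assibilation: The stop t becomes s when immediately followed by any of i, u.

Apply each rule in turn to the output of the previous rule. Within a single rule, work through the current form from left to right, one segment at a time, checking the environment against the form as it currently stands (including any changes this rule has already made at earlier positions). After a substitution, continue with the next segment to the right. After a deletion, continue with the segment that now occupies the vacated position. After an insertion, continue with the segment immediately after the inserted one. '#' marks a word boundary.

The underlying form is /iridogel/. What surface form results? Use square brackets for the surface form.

[sirizohel]

1 Final Vowel Raising: no change — [iridogel]
2 Initial Consonant Epenthesis: [iridogel] → [tiridogel]
3 Spirantization: [tiridogel] → [tirizohel]
4 Palatal Assibilation: [tirizohel] → [sirizohel]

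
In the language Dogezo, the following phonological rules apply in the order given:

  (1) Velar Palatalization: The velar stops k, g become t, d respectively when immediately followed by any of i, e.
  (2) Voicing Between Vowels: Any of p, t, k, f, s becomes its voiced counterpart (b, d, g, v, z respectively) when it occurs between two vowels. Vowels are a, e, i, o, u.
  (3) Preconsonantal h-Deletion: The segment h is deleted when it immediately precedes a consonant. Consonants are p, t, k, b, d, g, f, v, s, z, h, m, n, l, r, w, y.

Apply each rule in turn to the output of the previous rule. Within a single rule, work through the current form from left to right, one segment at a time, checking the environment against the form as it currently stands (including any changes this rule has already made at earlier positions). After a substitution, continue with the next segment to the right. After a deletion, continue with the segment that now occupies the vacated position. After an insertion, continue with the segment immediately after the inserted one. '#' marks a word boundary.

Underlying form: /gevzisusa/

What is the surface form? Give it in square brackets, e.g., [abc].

(1) Velar Palatalization: [gevzisusa] → [devzisusa]
(2) Voicing Between Vowels: [devzisusa] → [devzizuza]
(3) Preconsonantal h-Deletion: no change — [devzizuza]

[devzizuza]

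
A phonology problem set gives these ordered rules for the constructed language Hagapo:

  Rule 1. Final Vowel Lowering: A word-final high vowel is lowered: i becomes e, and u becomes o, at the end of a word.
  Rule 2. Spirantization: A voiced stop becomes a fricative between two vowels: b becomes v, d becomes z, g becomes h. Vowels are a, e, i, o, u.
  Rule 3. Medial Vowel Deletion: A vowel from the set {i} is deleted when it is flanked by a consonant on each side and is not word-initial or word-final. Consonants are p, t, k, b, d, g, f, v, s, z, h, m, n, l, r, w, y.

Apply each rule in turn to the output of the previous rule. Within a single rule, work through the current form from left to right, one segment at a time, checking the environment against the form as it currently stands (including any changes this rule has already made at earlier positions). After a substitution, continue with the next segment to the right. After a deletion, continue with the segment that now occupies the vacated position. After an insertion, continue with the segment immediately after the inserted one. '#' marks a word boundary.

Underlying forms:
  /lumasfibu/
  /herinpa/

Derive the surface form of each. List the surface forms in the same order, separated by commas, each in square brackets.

[lumasfvo], [hernpa]

/lumasfibu/:
  Rule 1 Final Vowel Lowering: [lumasfibu] → [lumasfibo]
  Rule 2 Spirantization: [lumasfibo] → [lumasfivo]
  Rule 3 Medial Vowel Deletion: [lumasfivo] → [lumasfvo]
/herinpa/:
  Rule 1 Final Vowel Lowering: no change — [herinpa]
  Rule 2 Spirantization: no change — [herinpa]
  Rule 3 Medial Vowel Deletion: [herinpa] → [hernpa]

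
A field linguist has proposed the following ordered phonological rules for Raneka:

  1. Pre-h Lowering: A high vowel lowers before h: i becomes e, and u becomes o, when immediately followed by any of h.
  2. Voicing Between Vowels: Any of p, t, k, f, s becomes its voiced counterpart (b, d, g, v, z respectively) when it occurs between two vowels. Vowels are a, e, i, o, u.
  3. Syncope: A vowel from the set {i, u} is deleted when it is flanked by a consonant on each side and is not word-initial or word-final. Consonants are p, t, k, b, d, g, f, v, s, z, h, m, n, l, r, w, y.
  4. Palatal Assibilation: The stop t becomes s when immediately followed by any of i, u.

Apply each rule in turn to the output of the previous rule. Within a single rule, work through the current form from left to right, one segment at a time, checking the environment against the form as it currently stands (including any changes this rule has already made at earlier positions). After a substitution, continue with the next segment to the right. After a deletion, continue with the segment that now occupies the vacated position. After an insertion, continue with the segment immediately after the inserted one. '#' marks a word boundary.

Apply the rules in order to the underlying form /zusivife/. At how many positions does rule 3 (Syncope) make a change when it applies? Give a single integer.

3

1 Pre-h Lowering: no change — [zusivife]
2 Voicing Between Vowels: [zusivife] → [zuzivive]
3 Syncope: [zuzivive] → [zzvve]
4 Palatal Assibilation: no change — [zzvve]
Rule 3 changed 3 position(s).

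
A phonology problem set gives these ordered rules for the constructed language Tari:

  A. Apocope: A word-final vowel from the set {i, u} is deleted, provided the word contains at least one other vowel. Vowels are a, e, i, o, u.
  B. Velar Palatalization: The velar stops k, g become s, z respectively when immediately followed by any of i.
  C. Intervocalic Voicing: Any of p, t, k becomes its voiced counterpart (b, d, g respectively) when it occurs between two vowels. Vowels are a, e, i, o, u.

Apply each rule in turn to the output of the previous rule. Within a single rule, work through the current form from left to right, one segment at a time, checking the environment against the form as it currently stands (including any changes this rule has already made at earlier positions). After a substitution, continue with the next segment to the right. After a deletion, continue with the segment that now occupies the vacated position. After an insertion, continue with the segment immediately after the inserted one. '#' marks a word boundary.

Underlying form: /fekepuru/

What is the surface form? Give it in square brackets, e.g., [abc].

[fegebur]

A Apocope: [fekepuru] → [fekepur]
B Velar Palatalization: no change — [fekepur]
C Intervocalic Voicing: [fekepur] → [fegebur]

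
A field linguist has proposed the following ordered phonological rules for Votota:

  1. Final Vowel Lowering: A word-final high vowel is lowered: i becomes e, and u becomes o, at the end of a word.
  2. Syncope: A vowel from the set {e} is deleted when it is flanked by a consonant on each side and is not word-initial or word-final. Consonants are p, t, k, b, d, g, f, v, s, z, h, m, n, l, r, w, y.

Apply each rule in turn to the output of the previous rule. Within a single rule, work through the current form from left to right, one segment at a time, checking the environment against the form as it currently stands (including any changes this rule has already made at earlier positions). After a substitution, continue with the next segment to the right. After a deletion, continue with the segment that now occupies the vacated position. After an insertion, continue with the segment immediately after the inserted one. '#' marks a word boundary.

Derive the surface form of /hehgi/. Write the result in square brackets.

[hhge]

1 Final Vowel Lowering: [hehgi] → [hehge]
2 Syncope: [hehge] → [hhge]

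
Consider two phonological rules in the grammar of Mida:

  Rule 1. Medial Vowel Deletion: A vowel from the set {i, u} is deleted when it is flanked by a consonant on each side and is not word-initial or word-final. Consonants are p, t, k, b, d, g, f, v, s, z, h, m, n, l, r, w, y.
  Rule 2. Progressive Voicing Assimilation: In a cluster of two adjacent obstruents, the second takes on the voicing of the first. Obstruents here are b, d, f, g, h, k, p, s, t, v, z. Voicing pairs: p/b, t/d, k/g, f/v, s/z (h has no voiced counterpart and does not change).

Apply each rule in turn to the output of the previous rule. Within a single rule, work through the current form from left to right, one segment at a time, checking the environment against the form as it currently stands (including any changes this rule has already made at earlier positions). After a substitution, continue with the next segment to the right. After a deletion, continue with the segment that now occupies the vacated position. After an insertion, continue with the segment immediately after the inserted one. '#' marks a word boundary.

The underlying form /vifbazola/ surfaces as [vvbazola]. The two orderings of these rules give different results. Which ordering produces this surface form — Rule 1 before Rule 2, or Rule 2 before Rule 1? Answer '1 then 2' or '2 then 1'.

Order 1 then 2:
  1 Medial Vowel Deletion: [vifbazola] → [vfbazola]
  2 Progressive Voicing Assimilation: [vfbazola] → [vvbazola]
  result: [vvbazola]
Order 2 then 1:
  2 Progressive Voicing Assimilation: [vifbazola] → [vifpazola]
  1 Medial Vowel Deletion: [vifpazola] → [vfpazola]
  result: [vfpazola]

1 then 2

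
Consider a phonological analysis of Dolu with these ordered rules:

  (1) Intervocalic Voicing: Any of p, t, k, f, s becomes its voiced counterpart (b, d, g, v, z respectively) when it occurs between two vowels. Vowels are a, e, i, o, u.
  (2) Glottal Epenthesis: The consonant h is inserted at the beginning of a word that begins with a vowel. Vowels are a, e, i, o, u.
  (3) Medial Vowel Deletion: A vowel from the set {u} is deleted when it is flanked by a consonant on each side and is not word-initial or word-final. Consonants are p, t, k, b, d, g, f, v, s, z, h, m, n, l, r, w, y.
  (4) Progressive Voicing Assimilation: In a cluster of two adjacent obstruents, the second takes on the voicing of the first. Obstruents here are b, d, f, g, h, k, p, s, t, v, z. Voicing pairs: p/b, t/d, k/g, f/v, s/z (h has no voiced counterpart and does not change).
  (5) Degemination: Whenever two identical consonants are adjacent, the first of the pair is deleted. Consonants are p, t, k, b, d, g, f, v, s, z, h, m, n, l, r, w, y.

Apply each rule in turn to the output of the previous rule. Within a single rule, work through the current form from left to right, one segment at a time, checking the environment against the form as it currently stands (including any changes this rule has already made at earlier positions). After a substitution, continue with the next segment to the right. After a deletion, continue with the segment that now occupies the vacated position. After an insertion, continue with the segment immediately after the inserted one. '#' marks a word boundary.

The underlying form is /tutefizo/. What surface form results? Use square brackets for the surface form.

[tevizo]

(1) Intervocalic Voicing: [tutefizo] → [tudevizo]
(2) Glottal Epenthesis: no change — [tudevizo]
(3) Medial Vowel Deletion: [tudevizo] → [tdevizo]
(4) Progressive Voicing Assimilation: [tdevizo] → [ttevizo]
(5) Degemination: [ttevizo] → [tevizo]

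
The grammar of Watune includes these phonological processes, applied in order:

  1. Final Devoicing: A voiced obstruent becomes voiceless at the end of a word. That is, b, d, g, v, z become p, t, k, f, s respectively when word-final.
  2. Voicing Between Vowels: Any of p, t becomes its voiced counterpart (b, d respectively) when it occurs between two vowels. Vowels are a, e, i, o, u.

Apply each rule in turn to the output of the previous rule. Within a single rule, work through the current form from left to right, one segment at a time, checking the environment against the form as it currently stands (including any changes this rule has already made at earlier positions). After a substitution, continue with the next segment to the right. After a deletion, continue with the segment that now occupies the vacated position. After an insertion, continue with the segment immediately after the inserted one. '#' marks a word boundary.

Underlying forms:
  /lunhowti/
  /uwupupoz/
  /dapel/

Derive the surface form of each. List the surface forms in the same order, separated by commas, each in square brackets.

/lunhowti/:
  1 Final Devoicing: no change — [lunhowti]
  2 Voicing Between Vowels: no change — [lunhowti]
/uwupupoz/:
  1 Final Devoicing: [uwupupoz] → [uwupupos]
  2 Voicing Between Vowels: [uwupupos] → [uwububos]
/dapel/:
  1 Final Devoicing: no change — [dapel]
  2 Voicing Between Vowels: [dapel] → [dabel]

[lunhowti], [uwububos], [dabel]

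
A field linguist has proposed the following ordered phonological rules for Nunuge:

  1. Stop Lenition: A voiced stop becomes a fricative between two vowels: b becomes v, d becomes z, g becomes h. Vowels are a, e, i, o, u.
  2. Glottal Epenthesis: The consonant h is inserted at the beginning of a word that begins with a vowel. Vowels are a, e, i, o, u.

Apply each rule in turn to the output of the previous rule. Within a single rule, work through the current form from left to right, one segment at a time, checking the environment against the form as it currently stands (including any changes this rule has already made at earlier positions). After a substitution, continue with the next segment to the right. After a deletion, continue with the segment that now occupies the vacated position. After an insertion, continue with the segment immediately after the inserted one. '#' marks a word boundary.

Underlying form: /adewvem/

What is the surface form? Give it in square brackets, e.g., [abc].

[hazewvem]

1 Stop Lenition: [adewvem] → [azewvem]
2 Glottal Epenthesis: [azewvem] → [hazewvem]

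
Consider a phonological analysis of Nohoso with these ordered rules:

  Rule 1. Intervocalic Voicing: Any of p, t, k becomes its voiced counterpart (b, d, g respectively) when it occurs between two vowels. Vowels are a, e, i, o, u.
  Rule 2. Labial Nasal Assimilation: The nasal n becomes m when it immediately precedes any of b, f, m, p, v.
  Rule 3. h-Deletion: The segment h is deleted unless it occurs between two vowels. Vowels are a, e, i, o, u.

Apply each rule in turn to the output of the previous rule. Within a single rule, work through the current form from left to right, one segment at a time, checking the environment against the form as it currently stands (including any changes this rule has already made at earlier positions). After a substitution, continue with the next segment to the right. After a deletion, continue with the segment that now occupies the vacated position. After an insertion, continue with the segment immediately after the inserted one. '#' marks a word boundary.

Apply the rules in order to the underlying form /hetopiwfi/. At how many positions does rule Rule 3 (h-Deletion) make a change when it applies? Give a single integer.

Rule 1 Intervocalic Voicing: [hetopiwfi] → [hedobiwfi]
Rule 2 Labial Nasal Assimilation: no change — [hedobiwfi]
Rule 3 h-Deletion: [hedobiwfi] → [edobiwfi]
Rule Rule 3 changed 1 position(s).

1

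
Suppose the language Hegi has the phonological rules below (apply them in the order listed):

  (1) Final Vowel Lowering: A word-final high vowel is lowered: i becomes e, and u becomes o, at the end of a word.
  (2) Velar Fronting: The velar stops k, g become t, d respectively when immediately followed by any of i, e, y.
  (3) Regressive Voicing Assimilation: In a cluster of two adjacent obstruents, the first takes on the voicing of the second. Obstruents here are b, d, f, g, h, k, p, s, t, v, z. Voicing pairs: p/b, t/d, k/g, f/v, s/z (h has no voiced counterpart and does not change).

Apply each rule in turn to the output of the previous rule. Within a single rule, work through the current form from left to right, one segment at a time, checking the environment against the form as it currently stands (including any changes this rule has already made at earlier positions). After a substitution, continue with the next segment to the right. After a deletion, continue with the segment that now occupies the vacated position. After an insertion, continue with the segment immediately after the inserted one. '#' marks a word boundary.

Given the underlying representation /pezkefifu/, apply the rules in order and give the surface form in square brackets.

[pestefifo]

(1) Final Vowel Lowering: [pezkefifu] → [pezkefifo]
(2) Velar Fronting: [pezkefifo] → [peztefifo]
(3) Regressive Voicing Assimilation: [peztefifo] → [pestefifo]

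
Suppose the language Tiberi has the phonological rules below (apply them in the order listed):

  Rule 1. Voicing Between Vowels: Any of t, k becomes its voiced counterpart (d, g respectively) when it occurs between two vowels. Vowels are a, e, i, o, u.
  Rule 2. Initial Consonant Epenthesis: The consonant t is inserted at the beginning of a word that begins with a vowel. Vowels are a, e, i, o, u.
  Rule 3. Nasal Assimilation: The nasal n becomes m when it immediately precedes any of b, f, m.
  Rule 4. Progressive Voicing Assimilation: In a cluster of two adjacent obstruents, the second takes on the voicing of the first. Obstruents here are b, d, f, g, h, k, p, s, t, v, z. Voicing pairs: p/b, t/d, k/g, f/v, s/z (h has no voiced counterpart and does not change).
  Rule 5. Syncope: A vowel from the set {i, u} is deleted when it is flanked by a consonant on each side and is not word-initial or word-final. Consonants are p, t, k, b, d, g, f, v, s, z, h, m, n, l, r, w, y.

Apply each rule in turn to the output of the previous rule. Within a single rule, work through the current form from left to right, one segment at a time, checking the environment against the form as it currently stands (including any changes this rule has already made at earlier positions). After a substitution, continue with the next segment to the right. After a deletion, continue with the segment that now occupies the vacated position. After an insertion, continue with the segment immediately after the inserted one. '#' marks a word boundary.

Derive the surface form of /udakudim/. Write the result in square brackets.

[tdagdm]

Rule 1 Voicing Between Vowels: [udakudim] → [udagudim]
Rule 2 Initial Consonant Epenthesis: [udagudim] → [tudagudim]
Rule 3 Nasal Assimilation: no change — [tudagudim]
Rule 4 Progressive Voicing Assimilation: no change — [tudagudim]
Rule 5 Syncope: [tudagudim] → [tdagdm]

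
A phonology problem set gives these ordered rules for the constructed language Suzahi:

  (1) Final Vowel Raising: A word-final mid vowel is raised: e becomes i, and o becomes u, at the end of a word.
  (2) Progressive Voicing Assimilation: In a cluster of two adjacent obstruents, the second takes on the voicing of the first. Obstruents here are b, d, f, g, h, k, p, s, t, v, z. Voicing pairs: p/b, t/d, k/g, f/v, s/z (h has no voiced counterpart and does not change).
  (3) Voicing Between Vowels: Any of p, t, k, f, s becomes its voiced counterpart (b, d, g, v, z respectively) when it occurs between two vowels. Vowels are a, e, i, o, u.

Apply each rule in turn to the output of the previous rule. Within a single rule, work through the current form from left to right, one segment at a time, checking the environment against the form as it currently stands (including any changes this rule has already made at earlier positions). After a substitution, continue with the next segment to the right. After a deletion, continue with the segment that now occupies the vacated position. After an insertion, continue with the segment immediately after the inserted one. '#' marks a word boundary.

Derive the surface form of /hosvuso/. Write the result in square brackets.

(1) Final Vowel Raising: [hosvuso] → [hosvusu]
(2) Progressive Voicing Assimilation: [hosvusu] → [hosfusu]
(3) Voicing Between Vowels: [hosfusu] → [hosfuzu]

[hosfuzu]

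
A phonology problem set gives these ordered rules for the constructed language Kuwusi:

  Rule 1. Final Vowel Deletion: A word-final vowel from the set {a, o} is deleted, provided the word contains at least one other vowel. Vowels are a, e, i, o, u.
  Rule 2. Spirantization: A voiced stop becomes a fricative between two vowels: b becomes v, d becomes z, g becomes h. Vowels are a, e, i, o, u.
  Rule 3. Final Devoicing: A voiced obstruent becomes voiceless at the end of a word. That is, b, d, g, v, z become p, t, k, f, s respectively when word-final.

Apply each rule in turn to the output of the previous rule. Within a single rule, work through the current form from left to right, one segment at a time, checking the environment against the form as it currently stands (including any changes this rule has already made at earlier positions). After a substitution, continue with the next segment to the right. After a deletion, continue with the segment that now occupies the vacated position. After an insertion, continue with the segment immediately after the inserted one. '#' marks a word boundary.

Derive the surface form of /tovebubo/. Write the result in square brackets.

Rule 1 Final Vowel Deletion: [tovebubo] → [tovebub]
Rule 2 Spirantization: [tovebub] → [tovevub]
Rule 3 Final Devoicing: [tovevub] → [tovevup]

[tovevup]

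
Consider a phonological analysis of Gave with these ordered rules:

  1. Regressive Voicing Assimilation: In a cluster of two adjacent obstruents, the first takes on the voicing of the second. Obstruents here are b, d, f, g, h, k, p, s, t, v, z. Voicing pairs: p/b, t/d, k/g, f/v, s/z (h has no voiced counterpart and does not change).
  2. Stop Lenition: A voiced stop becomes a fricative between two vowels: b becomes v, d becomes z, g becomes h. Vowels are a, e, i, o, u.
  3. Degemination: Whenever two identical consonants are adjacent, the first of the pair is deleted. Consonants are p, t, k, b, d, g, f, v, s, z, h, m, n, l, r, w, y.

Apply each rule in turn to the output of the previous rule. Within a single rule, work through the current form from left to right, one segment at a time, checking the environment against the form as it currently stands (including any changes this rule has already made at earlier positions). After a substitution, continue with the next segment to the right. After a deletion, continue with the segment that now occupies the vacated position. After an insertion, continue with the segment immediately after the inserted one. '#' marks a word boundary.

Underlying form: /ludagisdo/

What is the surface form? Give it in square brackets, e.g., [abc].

[luzahizdo]

1 Regressive Voicing Assimilation: [ludagisdo] → [ludagizdo]
2 Stop Lenition: [ludagizdo] → [luzahizdo]
3 Degemination: no change — [luzahizdo]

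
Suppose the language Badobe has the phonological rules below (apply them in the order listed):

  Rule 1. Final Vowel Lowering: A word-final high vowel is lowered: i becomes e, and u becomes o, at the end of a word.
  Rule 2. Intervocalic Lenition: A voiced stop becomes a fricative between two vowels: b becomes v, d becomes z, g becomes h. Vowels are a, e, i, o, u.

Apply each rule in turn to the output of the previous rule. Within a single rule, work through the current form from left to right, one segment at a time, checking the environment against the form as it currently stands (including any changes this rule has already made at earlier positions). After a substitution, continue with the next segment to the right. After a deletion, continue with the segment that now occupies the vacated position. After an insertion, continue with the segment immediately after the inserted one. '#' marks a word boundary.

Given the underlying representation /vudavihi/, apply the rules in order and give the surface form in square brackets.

[vuzavihe]

Rule 1 Final Vowel Lowering: [vudavihi] → [vudavihe]
Rule 2 Intervocalic Lenition: [vudavihe] → [vuzavihe]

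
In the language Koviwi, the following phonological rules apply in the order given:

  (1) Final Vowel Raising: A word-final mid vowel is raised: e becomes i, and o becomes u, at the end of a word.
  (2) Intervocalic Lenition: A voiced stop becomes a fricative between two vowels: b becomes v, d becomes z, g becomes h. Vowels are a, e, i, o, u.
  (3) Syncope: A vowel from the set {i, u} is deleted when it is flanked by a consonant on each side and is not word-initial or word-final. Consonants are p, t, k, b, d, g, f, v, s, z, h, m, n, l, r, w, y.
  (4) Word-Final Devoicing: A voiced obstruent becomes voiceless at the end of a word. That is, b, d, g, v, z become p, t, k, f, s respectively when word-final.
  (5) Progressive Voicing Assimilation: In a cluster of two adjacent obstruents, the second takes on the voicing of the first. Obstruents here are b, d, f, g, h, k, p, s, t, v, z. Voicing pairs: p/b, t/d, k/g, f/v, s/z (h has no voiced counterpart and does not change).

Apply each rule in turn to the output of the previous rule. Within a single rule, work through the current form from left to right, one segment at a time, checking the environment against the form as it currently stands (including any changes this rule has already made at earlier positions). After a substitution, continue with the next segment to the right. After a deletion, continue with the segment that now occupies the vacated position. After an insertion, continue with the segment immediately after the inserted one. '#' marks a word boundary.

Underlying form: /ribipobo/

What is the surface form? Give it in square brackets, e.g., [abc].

(1) Final Vowel Raising: [ribipobo] → [ribipobu]
(2) Intervocalic Lenition: [ribipobu] → [rivipovu]
(3) Syncope: [rivipovu] → [rvpovu]
(4) Word-Final Devoicing: no change — [rvpovu]
(5) Progressive Voicing Assimilation: [rvpovu] → [rvbovu]

[rvbovu]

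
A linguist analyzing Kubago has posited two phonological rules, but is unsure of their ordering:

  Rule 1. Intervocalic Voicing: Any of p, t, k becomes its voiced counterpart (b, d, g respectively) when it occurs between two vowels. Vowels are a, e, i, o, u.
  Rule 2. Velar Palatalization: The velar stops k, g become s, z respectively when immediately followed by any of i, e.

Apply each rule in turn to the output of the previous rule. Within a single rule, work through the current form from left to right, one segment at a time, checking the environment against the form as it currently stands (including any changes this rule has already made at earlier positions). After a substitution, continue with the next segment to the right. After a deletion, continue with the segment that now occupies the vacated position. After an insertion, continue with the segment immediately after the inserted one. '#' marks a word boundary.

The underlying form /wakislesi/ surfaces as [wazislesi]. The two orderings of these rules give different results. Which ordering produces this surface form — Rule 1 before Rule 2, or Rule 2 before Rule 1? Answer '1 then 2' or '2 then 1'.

1 then 2

Order 1 then 2:
  1 Intervocalic Voicing: [wakislesi] → [wagislesi]
  2 Velar Palatalization: [wagislesi] → [wazislesi]
  result: [wazislesi]
Order 2 then 1:
  2 Velar Palatalization: [wakislesi] → [wasislesi]
  1 Intervocalic Voicing: no change — [wasislesi]
  result: [wasislesi]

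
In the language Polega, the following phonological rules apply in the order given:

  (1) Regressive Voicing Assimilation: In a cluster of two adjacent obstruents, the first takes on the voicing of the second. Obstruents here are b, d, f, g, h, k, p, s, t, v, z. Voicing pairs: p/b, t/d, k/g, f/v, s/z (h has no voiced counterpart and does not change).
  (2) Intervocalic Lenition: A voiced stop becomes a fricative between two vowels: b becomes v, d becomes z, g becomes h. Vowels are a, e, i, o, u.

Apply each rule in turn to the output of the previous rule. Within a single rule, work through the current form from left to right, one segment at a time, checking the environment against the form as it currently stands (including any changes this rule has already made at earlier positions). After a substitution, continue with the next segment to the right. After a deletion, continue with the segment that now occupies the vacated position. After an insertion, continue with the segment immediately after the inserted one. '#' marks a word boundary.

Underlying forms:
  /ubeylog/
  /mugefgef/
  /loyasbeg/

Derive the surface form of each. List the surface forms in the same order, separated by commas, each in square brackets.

/ubeylog/:
  (1) Regressive Voicing Assimilation: no change — [ubeylog]
  (2) Intervocalic Lenition: [ubeylog] → [uveylog]
/mugefgef/:
  (1) Regressive Voicing Assimilation: [mugefgef] → [mugevgef]
  (2) Intervocalic Lenition: [mugevgef] → [muhevgef]
/loyasbeg/:
  (1) Regressive Voicing Assimilation: [loyasbeg] → [loyazbeg]
  (2) Intervocalic Lenition: no change — [loyazbeg]

[uveylog], [muhevgef], [loyazbeg]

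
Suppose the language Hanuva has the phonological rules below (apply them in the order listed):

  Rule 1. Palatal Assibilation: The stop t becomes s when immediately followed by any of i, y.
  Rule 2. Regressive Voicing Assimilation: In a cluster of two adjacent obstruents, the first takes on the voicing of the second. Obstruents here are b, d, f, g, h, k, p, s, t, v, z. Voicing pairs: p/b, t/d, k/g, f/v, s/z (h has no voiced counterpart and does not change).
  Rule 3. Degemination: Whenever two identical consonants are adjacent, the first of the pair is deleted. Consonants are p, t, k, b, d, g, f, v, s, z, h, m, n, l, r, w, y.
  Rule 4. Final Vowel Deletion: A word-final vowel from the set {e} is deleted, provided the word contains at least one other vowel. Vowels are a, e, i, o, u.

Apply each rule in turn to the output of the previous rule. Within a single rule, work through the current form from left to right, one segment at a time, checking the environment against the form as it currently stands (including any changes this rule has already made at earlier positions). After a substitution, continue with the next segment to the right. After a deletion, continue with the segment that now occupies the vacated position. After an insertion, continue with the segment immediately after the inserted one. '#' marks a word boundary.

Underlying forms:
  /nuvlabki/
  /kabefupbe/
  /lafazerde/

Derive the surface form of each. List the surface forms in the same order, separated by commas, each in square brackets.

[nuvlapki], [kabefub], [lafazerd]

/nuvlabki/:
  Rule 1 Palatal Assibilation: no change — [nuvlabki]
  Rule 2 Regressive Voicing Assimilation: [nuvlabki] → [nuvlapki]
  Rule 3 Degemination: no change — [nuvlapki]
  Rule 4 Final Vowel Deletion: no change — [nuvlapki]
/kabefupbe/:
  Rule 1 Palatal Assibilation: no change — [kabefupbe]
  Rule 2 Regressive Voicing Assimilation: [kabefupbe] → [kabefubbe]
  Rule 3 Degemination: [kabefubbe] → [kabefube]
  Rule 4 Final Vowel Deletion: [kabefube] → [kabefub]
/lafazerde/:
  Rule 1 Palatal Assibilation: no change — [lafazerde]
  Rule 2 Regressive Voicing Assimilation: no change — [lafazerde]
  Rule 3 Degemination: no change — [lafazerde]
  Rule 4 Final Vowel Deletion: [lafazerde] → [lafazerd]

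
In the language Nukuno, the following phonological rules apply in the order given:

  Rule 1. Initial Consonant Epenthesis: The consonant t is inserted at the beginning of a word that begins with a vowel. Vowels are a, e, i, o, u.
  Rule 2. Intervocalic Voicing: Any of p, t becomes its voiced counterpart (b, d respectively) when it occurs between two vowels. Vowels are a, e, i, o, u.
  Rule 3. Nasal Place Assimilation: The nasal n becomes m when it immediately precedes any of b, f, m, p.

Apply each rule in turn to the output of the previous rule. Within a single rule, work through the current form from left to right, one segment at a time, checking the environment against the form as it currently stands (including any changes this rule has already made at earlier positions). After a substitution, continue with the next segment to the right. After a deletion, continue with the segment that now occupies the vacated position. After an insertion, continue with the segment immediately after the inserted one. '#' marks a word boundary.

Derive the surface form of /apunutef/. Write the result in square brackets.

[tabunudef]

Rule 1 Initial Consonant Epenthesis: [apunutef] → [tapunutef]
Rule 2 Intervocalic Voicing: [tapunutef] → [tabunudef]
Rule 3 Nasal Place Assimilation: no change — [tabunudef]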